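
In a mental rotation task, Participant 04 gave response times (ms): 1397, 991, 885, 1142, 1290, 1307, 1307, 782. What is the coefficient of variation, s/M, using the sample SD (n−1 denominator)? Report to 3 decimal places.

0.199

n = 8, Σ = 9101, M = 1137.6250
Σ(x−M)² = 359675.875; s = √(359675.875/7) = 226.6766
CV = 226.6766 / 1137.6250 = 0.19925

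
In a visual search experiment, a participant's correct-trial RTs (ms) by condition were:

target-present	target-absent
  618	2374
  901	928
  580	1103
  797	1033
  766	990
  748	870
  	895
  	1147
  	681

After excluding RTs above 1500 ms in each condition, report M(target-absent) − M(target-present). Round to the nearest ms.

target-absent: exclude 2374
M(target-present) = 4410/6 = 735.000
M(target-absent) = 7647/8 = 955.875
Difference = 955.875 − 735.000 = 220.875 ms

221 ms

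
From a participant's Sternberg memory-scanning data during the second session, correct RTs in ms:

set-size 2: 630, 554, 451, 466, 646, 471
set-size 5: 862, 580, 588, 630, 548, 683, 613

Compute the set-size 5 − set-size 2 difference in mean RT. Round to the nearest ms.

M(set-size 2) = 3218/6 = 536.333
M(set-size 5) = 4504/7 = 643.429
Difference = 643.429 − 536.333 = 107.095 ms

107 ms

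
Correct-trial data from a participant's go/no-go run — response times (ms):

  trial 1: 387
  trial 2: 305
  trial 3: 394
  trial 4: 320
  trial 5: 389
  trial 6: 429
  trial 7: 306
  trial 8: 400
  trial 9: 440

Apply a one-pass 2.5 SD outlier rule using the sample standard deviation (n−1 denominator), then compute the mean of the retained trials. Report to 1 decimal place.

374.4 ms

n = 9, ΣRT = 3370, M = 374.444
Σ(x−M)² = 21150.22; s = √(21150.22/8) = 51.418
Cutoffs: 374.444 ± 2.5·51.418 → [245.9, 503.0]
No RTs fall outside the cutoffs; all 9 retained. Mean = 3370/9 = 374.444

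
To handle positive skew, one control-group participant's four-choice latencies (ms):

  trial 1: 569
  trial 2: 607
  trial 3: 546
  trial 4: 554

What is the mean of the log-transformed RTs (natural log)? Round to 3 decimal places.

ln(RT): 6.3439, 6.4085, 6.3026, 6.3172
Σ ln(RT) = 25.3722
Mean = 25.3722/4 = 6.34305

6.343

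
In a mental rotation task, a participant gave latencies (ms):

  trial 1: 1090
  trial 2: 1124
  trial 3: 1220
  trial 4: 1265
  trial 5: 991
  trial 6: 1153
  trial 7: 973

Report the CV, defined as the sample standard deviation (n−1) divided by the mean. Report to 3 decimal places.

n = 7, Σ = 7816, M = 1116.5714
Σ(x−M)² = 71197.714; s = √(71197.714/6) = 108.9325
CV = 108.9325 / 1116.5714 = 0.09756

0.098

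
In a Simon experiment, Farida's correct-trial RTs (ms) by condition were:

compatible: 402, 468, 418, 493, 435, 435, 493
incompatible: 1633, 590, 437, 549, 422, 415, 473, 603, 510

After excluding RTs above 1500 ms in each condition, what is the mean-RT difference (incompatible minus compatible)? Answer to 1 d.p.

incompatible: exclude 1633
M(compatible) = 3144/7 = 449.143
M(incompatible) = 3999/8 = 499.875
Difference = 499.875 − 449.143 = 50.732 ms

50.7 ms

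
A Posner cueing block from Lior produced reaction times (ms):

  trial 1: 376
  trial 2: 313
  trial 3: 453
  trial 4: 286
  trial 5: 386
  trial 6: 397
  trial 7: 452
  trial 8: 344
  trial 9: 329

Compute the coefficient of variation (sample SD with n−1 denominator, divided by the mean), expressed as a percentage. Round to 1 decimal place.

15.8%

n = 9, Σ = 3336, M = 370.6667
Σ(x−M)² = 27292.000; s = √(27292.000/8) = 58.4080
CV = 58.4080 / 370.6667 = 0.15758 = 15.758%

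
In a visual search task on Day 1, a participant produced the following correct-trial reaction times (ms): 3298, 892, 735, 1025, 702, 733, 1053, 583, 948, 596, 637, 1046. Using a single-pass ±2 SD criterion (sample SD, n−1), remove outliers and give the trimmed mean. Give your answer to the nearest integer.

n = 12, ΣRT = 12248, M = 1020.667
Σ(x−M)² = 5994788.67; s = √(5994788.67/11) = 738.228
Cutoffs: 1020.667 ± 2·738.228 → [-455.8, 2497.1]
Outside: 3298 → excluded.
Retained (n=11): Σ = 8950, mean = 8950/11 = 813.636

814 ms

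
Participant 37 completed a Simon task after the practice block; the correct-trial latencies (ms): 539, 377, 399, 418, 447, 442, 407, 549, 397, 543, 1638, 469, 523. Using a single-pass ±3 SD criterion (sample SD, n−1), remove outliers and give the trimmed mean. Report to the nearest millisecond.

459 ms

n = 13, ΣRT = 7148, M = 549.846
Σ(x−M)² = 1327489.69; s = √(1327489.69/12) = 332.602
Cutoffs: 549.846 ± 3·332.602 → [-448.0, 1547.7]
Outside: 1638 → excluded.
Retained (n=12): Σ = 5510, mean = 5510/12 = 459.167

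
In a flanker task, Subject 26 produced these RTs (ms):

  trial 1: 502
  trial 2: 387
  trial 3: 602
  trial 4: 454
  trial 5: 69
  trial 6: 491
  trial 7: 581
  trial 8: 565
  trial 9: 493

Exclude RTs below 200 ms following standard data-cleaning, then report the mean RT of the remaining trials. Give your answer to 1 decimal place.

509.4 ms

Excluded: 69
Retained (n=8): Σ = 4075
Mean = 4075/8 = 509.3750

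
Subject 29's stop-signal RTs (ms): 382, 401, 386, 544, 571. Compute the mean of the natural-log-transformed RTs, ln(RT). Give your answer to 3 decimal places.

6.108

ln(RT): 5.9454, 5.9940, 5.9558, 6.2989, 6.3474
Σ ln(RT) = 30.5416
Mean = 30.5416/5 = 6.10831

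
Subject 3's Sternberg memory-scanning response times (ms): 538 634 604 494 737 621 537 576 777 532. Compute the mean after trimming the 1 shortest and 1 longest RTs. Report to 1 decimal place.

Sorted: 494, 532, 537, 538, 576, 604, 621, 634, 737, 777
Drop lowest 1 (494) and highest 1 (777)
Remaining (n=8): Σ = 4779, mean = 4779/8 = 597.375

597.4 ms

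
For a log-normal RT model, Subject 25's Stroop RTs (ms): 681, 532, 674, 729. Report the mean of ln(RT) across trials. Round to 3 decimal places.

6.476

ln(RT): 6.5236, 6.2766, 6.5132, 6.5917
Σ ln(RT) = 25.9051
Mean = 25.9051/4 = 6.47628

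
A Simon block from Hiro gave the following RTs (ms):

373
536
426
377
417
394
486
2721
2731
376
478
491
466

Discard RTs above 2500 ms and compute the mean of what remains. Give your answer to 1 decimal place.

Excluded: 2721, 2731
Retained (n=11): Σ = 4820
Mean = 4820/11 = 438.1818

438.2 ms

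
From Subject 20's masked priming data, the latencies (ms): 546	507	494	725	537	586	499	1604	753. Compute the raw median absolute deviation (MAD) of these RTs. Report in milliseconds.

47 ms

Sorted: 494, 499, 507, 537, 546, 586, 725, 753, 1604 → median = 546
|x − 546|: 0, 39, 52, 179, 9, 40, 47, 1058, 207
Sorted deviations: 0, 9, 39, 40, 47, 52, 179, 207, 1058 → MAD = 47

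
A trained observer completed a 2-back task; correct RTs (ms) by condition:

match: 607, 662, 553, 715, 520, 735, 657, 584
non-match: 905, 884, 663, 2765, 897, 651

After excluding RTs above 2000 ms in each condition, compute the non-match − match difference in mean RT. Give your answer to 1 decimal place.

170.9 ms

non-match: exclude 2765
M(match) = 5033/8 = 629.125
M(non-match) = 4000/5 = 800.000
Difference = 800.000 − 629.125 = 170.875 ms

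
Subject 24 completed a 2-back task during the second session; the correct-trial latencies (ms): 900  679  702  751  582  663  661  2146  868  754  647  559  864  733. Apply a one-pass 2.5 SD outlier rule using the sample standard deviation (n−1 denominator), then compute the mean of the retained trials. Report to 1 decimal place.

n = 14, ΣRT = 11509, M = 822.071
Σ(x−M)² = 2023970.93; s = √(2023970.93/13) = 394.576
Cutoffs: 822.071 ± 2.5·394.576 → [-164.4, 1808.5]
Outside: 2146 → excluded.
Retained (n=13): Σ = 9363, mean = 9363/13 = 720.231

720.2 ms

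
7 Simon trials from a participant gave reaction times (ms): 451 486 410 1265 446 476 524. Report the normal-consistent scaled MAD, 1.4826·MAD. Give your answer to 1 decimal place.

Sorted: 410, 446, 451, 476, 486, 524, 1265 → median = 476
|x − 476| sorted: 0, 10, 25, 30, 48, 66, 789 → MAD = 30
Robust SD ≈ 1.4826 × 30 = 44.478

44.5 ms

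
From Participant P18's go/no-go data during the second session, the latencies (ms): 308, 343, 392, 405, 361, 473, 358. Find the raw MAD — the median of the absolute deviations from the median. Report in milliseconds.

Sorted: 308, 343, 358, 361, 392, 405, 473 → median = 361
|x − 361|: 53, 18, 31, 44, 0, 112, 3
Sorted deviations: 0, 3, 18, 31, 44, 53, 112 → MAD = 31

31 ms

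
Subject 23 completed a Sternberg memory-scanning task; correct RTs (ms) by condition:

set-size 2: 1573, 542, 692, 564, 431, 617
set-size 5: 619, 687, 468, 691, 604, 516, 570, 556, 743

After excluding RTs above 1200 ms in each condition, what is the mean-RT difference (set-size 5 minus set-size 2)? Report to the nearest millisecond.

37 ms

set-size 2: exclude 1573
M(set-size 2) = 2846/5 = 569.200
M(set-size 5) = 5454/9 = 606.000
Difference = 606.000 − 569.200 = 36.800 ms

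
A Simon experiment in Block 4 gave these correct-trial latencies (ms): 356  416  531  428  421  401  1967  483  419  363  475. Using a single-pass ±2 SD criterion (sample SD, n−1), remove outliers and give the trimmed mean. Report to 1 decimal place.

429.3 ms

n = 11, ΣRT = 6260, M = 569.091
Σ(x−M)² = 2175802.91; s = √(2175802.91/10) = 466.455
Cutoffs: 569.091 ± 2·466.455 → [-363.8, 1502.0]
Outside: 1967 → excluded.
Retained (n=10): Σ = 4293, mean = 4293/10 = 429.300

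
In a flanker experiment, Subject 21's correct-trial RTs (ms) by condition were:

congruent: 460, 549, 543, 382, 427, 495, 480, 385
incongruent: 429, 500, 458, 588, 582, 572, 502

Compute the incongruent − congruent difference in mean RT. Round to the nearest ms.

M(congruent) = 3721/8 = 465.125
M(incongruent) = 3631/7 = 518.714
Difference = 518.714 − 465.125 = 53.589 ms

54 ms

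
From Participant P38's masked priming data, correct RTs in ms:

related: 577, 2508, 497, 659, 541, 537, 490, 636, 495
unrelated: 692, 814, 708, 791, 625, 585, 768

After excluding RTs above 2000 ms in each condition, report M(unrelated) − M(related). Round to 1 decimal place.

related: exclude 2508
M(related) = 4432/8 = 554.000
M(unrelated) = 4983/7 = 711.857
Difference = 711.857 − 554.000 = 157.857 ms

157.9 ms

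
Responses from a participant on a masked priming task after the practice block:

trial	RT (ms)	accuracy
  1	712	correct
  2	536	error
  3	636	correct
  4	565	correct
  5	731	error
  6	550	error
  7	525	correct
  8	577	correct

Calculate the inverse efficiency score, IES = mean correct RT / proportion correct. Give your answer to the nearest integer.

Correct trials (n=5): 712, 636, 565, 525, 577
Mean correct RT = 3015/5 = 603.0000 ms
Proportion correct = 5/8
IES = 603.0000 / (5/8) = 964.800 ms

965 ms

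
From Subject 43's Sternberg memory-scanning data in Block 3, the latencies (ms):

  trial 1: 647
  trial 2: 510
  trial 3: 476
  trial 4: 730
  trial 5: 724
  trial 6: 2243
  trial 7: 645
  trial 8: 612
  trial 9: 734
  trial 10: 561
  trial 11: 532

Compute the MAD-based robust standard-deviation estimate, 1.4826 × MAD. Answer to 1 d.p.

Sorted: 476, 510, 532, 561, 612, 645, 647, 724, 730, 734, 2243 → median = 645
|x − 645| sorted: 0, 2, 33, 79, 84, 85, 89, 113, 135, 169, 1598 → MAD = 85
Robust SD ≈ 1.4826 × 85 = 126.021

126.0 ms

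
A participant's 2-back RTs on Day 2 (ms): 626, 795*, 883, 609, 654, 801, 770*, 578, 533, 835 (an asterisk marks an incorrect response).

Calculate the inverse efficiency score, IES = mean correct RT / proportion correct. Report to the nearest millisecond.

Correct trials (n=8): 626, 883, 609, 654, 801, 578, 533, 835
Mean correct RT = 5519/8 = 689.8750 ms
Proportion correct = 8/10
IES = 689.8750 / (8/10) = 862.344 ms

862 ms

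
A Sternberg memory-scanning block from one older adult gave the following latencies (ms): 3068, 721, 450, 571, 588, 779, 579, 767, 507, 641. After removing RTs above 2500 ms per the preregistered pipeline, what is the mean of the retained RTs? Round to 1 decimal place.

622.6 ms

Excluded: 3068
Retained (n=9): Σ = 5603
Mean = 5603/9 = 622.5556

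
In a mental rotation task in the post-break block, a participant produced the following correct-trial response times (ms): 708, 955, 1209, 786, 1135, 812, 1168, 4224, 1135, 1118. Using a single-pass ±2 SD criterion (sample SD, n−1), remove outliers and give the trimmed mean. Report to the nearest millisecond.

n = 10, ΣRT = 13250, M = 1325.000
Σ(x−M)² = 9628634.00; s = √(9628634.00/9) = 1034.335
Cutoffs: 1325.000 ± 2·1034.335 → [-743.7, 3393.7]
Outside: 4224 → excluded.
Retained (n=9): Σ = 9026, mean = 9026/9 = 1002.889

1003 ms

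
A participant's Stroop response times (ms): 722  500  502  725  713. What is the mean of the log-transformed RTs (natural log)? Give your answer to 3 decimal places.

ln(RT): 6.5820, 6.2146, 6.2186, 6.5862, 6.5695
Σ ln(RT) = 32.1709
Mean = 32.1709/5 = 6.43418

6.434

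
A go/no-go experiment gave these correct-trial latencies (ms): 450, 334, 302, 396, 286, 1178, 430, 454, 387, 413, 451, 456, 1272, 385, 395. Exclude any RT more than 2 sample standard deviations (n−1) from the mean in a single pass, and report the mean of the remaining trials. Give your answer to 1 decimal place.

n = 15, ΣRT = 7589, M = 505.933
Σ(x−M)² = 1236952.93; s = √(1236952.93/14) = 297.244
Cutoffs: 505.933 ± 2·297.244 → [-88.6, 1100.4]
Outside: 1178, 1272 → excluded.
Retained (n=13): Σ = 5139, mean = 5139/13 = 395.308

395.3 ms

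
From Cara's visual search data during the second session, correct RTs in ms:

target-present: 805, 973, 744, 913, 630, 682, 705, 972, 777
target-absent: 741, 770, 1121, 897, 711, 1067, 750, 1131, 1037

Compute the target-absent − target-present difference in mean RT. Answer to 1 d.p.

M(target-present) = 7201/9 = 800.111
M(target-absent) = 8225/9 = 913.889
Difference = 913.889 − 800.111 = 113.778 ms

113.8 ms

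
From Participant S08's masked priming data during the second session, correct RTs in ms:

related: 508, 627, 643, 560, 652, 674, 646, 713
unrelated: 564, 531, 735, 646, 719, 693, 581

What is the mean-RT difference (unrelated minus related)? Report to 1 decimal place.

M(related) = 5023/8 = 627.875
M(unrelated) = 4469/7 = 638.429
Difference = 638.429 − 627.875 = 10.554 ms

10.6 ms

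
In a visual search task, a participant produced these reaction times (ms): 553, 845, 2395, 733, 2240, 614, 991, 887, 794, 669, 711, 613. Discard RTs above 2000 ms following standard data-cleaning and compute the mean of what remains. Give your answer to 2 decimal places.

Excluded: 2240, 2395
Retained (n=10): Σ = 7410
Mean = 7410/10 = 741.0000

741.00 ms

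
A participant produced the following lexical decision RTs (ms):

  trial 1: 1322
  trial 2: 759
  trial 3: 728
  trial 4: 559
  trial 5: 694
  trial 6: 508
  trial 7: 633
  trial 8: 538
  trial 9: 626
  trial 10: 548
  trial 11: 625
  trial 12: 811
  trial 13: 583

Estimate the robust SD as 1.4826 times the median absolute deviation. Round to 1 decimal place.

115.6 ms

Sorted: 508, 538, 548, 559, 583, 625, 626, 633, 694, 728, 759, 811, 1322 → median = 626
|x − 626| sorted: 0, 1, 7, 43, 67, 68, 78, 88, 102, 118, 133, 185, 696 → MAD = 78
Robust SD ≈ 1.4826 × 78 = 115.643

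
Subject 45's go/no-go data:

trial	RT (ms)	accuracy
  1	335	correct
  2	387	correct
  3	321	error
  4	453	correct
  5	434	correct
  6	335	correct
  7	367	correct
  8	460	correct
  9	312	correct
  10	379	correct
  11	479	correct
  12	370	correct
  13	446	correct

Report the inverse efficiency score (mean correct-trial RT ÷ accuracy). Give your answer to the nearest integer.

Correct trials (n=12): 335, 387, 453, 434, 335, 367, 460, 312, 379, 479, 370, 446
Mean correct RT = 4757/12 = 396.4167 ms
Proportion correct = 12/13
IES = 396.4167 / (12/13) = 429.451 ms

429 ms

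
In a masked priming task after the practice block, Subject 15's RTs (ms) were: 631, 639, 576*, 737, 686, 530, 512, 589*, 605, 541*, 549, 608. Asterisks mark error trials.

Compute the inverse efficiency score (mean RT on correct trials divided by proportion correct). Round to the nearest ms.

Correct trials (n=9): 631, 639, 737, 686, 530, 512, 605, 549, 608
Mean correct RT = 5497/9 = 610.7778 ms
Proportion correct = 9/12
IES = 610.7778 / (9/12) = 814.370 ms

814 ms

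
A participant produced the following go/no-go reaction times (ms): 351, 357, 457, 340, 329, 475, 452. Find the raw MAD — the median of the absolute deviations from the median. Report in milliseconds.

Sorted: 329, 340, 351, 357, 452, 457, 475 → median = 357
|x − 357|: 6, 0, 100, 17, 28, 118, 95
Sorted deviations: 0, 6, 17, 28, 95, 100, 118 → MAD = 28

28 ms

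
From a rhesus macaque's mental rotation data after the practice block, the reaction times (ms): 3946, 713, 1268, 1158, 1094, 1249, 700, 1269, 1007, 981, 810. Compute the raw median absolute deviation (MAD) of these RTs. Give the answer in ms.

174 ms

Sorted: 700, 713, 810, 981, 1007, 1094, 1158, 1249, 1268, 1269, 3946 → median = 1094
|x − 1094|: 2852, 381, 174, 64, 0, 155, 394, 175, 87, 113, 284
Sorted deviations: 0, 64, 87, 113, 155, 174, 175, 284, 381, 394, 2852 → MAD = 174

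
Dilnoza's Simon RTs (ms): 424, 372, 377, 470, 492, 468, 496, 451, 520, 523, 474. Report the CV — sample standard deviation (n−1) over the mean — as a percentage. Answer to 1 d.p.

11.1%

n = 11, Σ = 5067, M = 460.6364
Σ(x−M)² = 26254.545; s = √(26254.545/10) = 51.2392
CV = 51.2392 / 460.6364 = 0.11124 = 11.124%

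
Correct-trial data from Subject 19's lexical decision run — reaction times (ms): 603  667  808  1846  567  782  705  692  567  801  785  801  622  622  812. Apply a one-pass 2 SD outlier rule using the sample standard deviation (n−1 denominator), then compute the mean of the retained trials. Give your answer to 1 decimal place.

702.4 ms

n = 15, ΣRT = 11680, M = 778.667
Σ(x−M)² = 1337181.33; s = √(1337181.33/14) = 309.052
Cutoffs: 778.667 ± 2·309.052 → [160.6, 1396.8]
Outside: 1846 → excluded.
Retained (n=14): Σ = 9834, mean = 9834/14 = 702.429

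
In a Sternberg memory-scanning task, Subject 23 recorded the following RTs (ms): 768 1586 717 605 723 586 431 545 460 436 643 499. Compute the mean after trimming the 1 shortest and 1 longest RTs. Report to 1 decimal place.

Sorted: 431, 436, 460, 499, 545, 586, 605, 643, 717, 723, 768, 1586
Drop lowest 1 (431) and highest 1 (1586)
Remaining (n=10): Σ = 5982, mean = 5982/10 = 598.200

598.2 ms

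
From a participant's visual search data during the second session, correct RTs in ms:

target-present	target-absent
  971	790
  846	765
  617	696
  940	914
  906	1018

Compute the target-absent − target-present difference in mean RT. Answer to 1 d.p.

M(target-present) = 4280/5 = 856.000
M(target-absent) = 4183/5 = 836.600
Difference = 836.600 − 856.000 = -19.400 ms

-19.4 ms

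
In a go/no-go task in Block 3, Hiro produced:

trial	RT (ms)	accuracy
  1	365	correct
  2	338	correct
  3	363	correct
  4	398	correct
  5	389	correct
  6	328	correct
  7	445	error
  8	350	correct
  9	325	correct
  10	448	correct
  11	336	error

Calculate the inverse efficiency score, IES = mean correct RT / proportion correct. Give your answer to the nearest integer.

Correct trials (n=9): 365, 338, 363, 398, 389, 328, 350, 325, 448
Mean correct RT = 3304/9 = 367.1111 ms
Proportion correct = 9/11
IES = 367.1111 / (9/11) = 448.691 ms

449 ms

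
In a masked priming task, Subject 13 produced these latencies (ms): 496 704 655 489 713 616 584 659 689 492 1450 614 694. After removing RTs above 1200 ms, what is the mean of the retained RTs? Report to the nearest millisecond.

617 ms

Excluded: 1450
Retained (n=12): Σ = 7405
Mean = 7405/12 = 617.0833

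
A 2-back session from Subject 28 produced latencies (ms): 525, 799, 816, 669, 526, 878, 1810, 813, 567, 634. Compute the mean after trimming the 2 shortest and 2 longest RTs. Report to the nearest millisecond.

Sorted: 525, 526, 567, 634, 669, 799, 813, 816, 878, 1810
Drop lowest 2 (525, 526) and highest 2 (878, 1810)
Remaining (n=6): Σ = 4298, mean = 4298/6 = 716.333

716 ms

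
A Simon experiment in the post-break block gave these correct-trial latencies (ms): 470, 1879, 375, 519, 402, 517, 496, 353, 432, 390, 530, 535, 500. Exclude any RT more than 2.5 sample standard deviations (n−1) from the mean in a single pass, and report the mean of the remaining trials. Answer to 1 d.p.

n = 13, ΣRT = 7398, M = 569.077
Σ(x−M)² = 1906862.92; s = √(1906862.92/12) = 398.629
Cutoffs: 569.077 ± 2.5·398.629 → [-427.5, 1565.6]
Outside: 1879 → excluded.
Retained (n=12): Σ = 5519, mean = 5519/12 = 459.917

459.9 ms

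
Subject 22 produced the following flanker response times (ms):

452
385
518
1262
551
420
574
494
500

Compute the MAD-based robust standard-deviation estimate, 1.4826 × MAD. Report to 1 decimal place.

Sorted: 385, 420, 452, 494, 500, 518, 551, 574, 1262 → median = 500
|x − 500| sorted: 0, 6, 18, 48, 51, 74, 80, 115, 762 → MAD = 51
Robust SD ≈ 1.4826 × 51 = 75.613

75.6 ms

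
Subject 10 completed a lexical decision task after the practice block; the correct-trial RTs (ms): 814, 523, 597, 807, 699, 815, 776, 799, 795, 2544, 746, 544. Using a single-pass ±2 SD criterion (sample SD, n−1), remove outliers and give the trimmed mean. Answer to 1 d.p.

719.5 ms

n = 12, ΣRT = 10459, M = 871.583
Σ(x−M)² = 3177708.92; s = √(3177708.92/11) = 537.478
Cutoffs: 871.583 ± 2·537.478 → [-203.4, 1946.5]
Outside: 2544 → excluded.
Retained (n=11): Σ = 7915, mean = 7915/11 = 719.545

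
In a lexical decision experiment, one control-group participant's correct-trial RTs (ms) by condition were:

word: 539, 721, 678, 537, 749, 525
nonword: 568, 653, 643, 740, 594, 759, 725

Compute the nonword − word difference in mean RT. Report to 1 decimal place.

M(word) = 3749/6 = 624.833
M(nonword) = 4682/7 = 668.857
Difference = 668.857 − 624.833 = 44.024 ms

44.0 ms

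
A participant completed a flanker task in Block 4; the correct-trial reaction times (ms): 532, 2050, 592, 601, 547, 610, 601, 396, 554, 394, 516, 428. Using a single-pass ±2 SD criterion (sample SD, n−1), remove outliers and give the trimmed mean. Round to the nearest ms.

525 ms

n = 12, ΣRT = 7821, M = 651.750
Σ(x−M)² = 2200770.25; s = √(2200770.25/11) = 447.292
Cutoffs: 651.750 ± 2·447.292 → [-242.8, 1546.3]
Outside: 2050 → excluded.
Retained (n=11): Σ = 5771, mean = 5771/11 = 524.636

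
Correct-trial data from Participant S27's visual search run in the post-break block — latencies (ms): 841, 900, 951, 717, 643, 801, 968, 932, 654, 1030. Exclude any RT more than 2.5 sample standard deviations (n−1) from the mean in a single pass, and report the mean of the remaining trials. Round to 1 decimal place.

n = 10, ΣRT = 8437, M = 843.700
Σ(x−M)² = 166788.10; s = √(166788.10/9) = 136.132
Cutoffs: 843.700 ± 2.5·136.132 → [503.4, 1184.0]
No RTs fall outside the cutoffs; all 10 retained. Mean = 8437/10 = 843.700

843.7 ms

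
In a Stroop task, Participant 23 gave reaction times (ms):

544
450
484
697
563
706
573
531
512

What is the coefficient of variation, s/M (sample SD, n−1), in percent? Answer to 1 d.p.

n = 9, Σ = 5060, M = 562.2222
Σ(x−M)² = 61495.556; s = √(61495.556/8) = 87.6752
CV = 87.6752 / 562.2222 = 0.15594 = 15.594%

15.6%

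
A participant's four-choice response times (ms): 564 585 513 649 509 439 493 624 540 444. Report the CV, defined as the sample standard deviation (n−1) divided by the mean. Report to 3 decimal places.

n = 10, Σ = 5360, M = 536.0000
Σ(x−M)² = 44694.000; s = √(44694.000/9) = 70.4699
CV = 70.4699 / 536.0000 = 0.13147

0.131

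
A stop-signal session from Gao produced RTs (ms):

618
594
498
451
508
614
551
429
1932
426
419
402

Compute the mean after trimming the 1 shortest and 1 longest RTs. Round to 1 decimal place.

Sorted: 402, 419, 426, 429, 451, 498, 508, 551, 594, 614, 618, 1932
Drop lowest 1 (402) and highest 1 (1932)
Remaining (n=10): Σ = 5108, mean = 5108/10 = 510.800

510.8 ms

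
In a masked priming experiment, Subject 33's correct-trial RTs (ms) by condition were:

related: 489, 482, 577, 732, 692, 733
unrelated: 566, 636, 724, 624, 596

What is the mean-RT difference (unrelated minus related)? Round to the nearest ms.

M(related) = 3705/6 = 617.500
M(unrelated) = 3146/5 = 629.200
Difference = 629.200 − 617.500 = 11.700 ms

12 ms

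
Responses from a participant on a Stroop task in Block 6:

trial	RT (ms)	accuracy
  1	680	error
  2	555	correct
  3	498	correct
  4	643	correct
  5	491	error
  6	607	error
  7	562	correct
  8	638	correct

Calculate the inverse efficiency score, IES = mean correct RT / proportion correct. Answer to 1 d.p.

926.7 ms

Correct trials (n=5): 555, 498, 643, 562, 638
Mean correct RT = 2896/5 = 579.2000 ms
Proportion correct = 5/8
IES = 579.2000 / (5/8) = 926.720 ms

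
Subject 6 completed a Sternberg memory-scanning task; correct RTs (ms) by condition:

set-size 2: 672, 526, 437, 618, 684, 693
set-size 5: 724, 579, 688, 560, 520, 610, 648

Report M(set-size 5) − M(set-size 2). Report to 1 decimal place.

13.4 ms

M(set-size 2) = 3630/6 = 605.000
M(set-size 5) = 4329/7 = 618.429
Difference = 618.429 − 605.000 = 13.429 ms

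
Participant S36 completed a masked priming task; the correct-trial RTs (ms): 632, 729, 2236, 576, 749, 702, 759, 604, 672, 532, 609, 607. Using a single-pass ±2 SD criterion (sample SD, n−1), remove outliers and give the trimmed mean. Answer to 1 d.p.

n = 12, ΣRT = 9407, M = 783.917
Σ(x−M)² = 2356672.92; s = √(2356672.92/11) = 462.864
Cutoffs: 783.917 ± 2·462.864 → [-141.8, 1709.6]
Outside: 2236 → excluded.
Retained (n=11): Σ = 7171, mean = 7171/11 = 651.909

651.9 ms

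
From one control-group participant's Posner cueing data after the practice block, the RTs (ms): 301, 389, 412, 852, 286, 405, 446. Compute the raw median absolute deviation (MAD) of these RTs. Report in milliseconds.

41 ms

Sorted: 286, 301, 389, 405, 412, 446, 852 → median = 405
|x − 405|: 104, 16, 7, 447, 119, 0, 41
Sorted deviations: 0, 7, 16, 41, 104, 119, 447 → MAD = 41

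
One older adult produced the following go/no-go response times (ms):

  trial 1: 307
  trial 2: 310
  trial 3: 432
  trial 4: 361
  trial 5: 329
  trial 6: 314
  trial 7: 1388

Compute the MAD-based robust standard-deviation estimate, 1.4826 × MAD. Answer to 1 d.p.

Sorted: 307, 310, 314, 329, 361, 432, 1388 → median = 329
|x − 329| sorted: 0, 15, 19, 22, 32, 103, 1059 → MAD = 22
Robust SD ≈ 1.4826 × 22 = 32.617

32.6 ms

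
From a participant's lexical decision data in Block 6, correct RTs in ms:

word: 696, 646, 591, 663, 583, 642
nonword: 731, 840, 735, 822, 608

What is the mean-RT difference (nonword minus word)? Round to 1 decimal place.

110.4 ms

M(word) = 3821/6 = 636.833
M(nonword) = 3736/5 = 747.200
Difference = 747.200 − 636.833 = 110.367 ms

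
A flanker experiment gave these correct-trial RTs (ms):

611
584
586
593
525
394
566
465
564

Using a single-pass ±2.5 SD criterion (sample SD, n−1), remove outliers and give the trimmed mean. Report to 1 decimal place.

n = 9, ΣRT = 4888, M = 543.111
Σ(x−M)² = 40232.89; s = √(40232.89/8) = 70.916
Cutoffs: 543.111 ± 2.5·70.916 → [365.8, 720.4]
No RTs fall outside the cutoffs; all 9 retained. Mean = 4888/9 = 543.111

543.1 ms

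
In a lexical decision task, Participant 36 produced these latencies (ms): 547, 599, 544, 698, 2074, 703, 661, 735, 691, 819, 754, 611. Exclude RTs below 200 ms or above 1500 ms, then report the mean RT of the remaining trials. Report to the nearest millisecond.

669 ms

Excluded: 2074
Retained (n=11): Σ = 7362
Mean = 7362/11 = 669.2727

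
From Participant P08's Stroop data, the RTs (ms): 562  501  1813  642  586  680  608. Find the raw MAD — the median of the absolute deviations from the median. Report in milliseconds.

46 ms

Sorted: 501, 562, 586, 608, 642, 680, 1813 → median = 608
|x − 608|: 46, 107, 1205, 34, 22, 72, 0
Sorted deviations: 0, 22, 34, 46, 72, 107, 1205 → MAD = 46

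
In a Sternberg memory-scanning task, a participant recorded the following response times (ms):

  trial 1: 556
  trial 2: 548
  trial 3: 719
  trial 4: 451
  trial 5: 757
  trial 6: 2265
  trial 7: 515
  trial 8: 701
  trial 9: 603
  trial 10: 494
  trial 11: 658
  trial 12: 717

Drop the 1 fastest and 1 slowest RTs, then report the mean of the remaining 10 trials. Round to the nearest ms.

627 ms

Sorted: 451, 494, 515, 548, 556, 603, 658, 701, 717, 719, 757, 2265
Drop lowest 1 (451) and highest 1 (2265)
Remaining (n=10): Σ = 6268, mean = 6268/10 = 626.800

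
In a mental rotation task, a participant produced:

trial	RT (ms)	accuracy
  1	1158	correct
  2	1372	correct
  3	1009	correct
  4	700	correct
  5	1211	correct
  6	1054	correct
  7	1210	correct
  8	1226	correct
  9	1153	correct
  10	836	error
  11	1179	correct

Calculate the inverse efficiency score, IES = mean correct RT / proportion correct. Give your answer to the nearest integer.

Correct trials (n=10): 1158, 1372, 1009, 700, 1211, 1054, 1210, 1226, 1153, 1179
Mean correct RT = 11272/10 = 1127.2000 ms
Proportion correct = 10/11
IES = 1127.2000 / (10/11) = 1239.920 ms

1240 ms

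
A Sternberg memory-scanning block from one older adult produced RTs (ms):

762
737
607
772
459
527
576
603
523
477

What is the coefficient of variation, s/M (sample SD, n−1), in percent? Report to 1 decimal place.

19.2%

n = 10, Σ = 6043, M = 604.3000
Σ(x−M)² = 121314.100; s = √(121314.100/9) = 116.1006
CV = 116.1006 / 604.3000 = 0.19212 = 19.212%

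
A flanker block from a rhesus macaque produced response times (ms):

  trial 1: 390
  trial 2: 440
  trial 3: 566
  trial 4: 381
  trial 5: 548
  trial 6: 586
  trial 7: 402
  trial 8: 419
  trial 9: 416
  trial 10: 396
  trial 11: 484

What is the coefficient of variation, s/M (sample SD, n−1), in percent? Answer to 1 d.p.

16.7%

n = 11, Σ = 5028, M = 457.0909
Σ(x−M)² = 57956.909; s = √(57956.909/10) = 76.1294
CV = 76.1294 / 457.0909 = 0.16655 = 16.655%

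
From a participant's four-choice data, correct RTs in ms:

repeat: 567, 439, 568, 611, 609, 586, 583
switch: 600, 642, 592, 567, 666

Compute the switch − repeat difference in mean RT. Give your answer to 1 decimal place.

M(repeat) = 3963/7 = 566.143
M(switch) = 3067/5 = 613.400
Difference = 613.400 − 566.143 = 47.257 ms

47.3 ms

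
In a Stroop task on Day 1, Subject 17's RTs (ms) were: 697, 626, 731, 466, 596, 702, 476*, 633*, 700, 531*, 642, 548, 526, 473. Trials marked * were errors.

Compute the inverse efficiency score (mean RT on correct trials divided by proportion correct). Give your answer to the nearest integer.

776 ms

Correct trials (n=11): 697, 626, 731, 466, 596, 702, 700, 642, 548, 526, 473
Mean correct RT = 6707/11 = 609.7273 ms
Proportion correct = 11/14
IES = 609.7273 / (11/14) = 776.017 ms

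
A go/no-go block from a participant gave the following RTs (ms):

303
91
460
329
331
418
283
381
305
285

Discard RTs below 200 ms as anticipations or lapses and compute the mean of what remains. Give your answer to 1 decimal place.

Excluded: 91
Retained (n=9): Σ = 3095
Mean = 3095/9 = 343.8889

343.9 ms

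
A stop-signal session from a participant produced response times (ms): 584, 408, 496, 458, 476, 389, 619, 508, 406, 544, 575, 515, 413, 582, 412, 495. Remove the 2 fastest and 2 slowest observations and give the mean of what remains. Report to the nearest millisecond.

Sorted: 389, 406, 408, 412, 413, 458, 476, 495, 496, 508, 515, 544, 575, 582, 584, 619
Drop lowest 2 (389, 406) and highest 2 (584, 619)
Remaining (n=12): Σ = 5882, mean = 5882/12 = 490.167

490 ms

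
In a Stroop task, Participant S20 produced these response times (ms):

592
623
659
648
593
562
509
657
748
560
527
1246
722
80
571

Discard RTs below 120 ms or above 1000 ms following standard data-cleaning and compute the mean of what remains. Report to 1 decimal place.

Excluded: 80, 1246
Retained (n=13): Σ = 7971
Mean = 7971/13 = 613.1538

613.2 ms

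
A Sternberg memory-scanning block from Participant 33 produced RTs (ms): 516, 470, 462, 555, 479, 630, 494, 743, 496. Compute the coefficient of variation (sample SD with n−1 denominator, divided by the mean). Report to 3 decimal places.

n = 9, Σ = 4845, M = 538.3333
Σ(x−M)² = 68842.000; s = √(68842.000/8) = 92.7645
CV = 92.7645 / 538.3333 = 0.17232

0.172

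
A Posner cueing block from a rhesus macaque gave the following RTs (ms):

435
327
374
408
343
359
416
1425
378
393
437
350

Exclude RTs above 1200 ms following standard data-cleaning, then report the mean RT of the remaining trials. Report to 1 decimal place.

383.6 ms

Excluded: 1425
Retained (n=11): Σ = 4220
Mean = 4220/11 = 383.6364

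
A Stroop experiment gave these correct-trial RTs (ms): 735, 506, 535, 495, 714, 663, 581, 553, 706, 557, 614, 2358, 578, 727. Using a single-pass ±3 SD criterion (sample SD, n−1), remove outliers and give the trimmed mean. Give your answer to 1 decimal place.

612.6 ms

n = 14, ΣRT = 10322, M = 737.286
Σ(x−M)² = 2918440.86; s = √(2918440.86/13) = 473.810
Cutoffs: 737.286 ± 3·473.810 → [-684.1, 2158.7]
Outside: 2358 → excluded.
Retained (n=13): Σ = 7964, mean = 7964/13 = 612.615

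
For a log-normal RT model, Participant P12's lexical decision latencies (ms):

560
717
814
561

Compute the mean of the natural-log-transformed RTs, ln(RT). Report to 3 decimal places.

ln(RT): 6.3279, 6.5751, 6.7020, 6.3297
Σ ln(RT) = 25.9347
Mean = 25.9347/4 = 6.48367

6.484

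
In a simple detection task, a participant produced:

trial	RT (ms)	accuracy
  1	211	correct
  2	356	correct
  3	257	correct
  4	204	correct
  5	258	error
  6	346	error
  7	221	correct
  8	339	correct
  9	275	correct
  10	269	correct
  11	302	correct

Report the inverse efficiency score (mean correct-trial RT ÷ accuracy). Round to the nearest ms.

Correct trials (n=9): 211, 356, 257, 204, 221, 339, 275, 269, 302
Mean correct RT = 2434/9 = 270.4444 ms
Proportion correct = 9/11
IES = 270.4444 / (9/11) = 330.543 ms

331 ms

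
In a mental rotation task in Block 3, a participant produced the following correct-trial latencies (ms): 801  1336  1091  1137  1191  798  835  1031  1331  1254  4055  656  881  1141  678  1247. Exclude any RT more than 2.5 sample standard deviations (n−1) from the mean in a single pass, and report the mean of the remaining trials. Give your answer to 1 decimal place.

n = 16, ΣRT = 19463, M = 1216.438
Σ(x−M)² = 9359667.94; s = √(9359667.94/15) = 789.923
Cutoffs: 1216.438 ± 2.5·789.923 → [-758.4, 3191.2]
Outside: 4055 → excluded.
Retained (n=15): Σ = 15408, mean = 15408/15 = 1027.200

1027.2 ms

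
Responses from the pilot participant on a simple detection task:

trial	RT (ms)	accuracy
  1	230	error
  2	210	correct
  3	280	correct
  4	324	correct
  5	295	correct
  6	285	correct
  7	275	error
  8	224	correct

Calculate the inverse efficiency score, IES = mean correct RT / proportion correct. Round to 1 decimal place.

Correct trials (n=6): 210, 280, 324, 295, 285, 224
Mean correct RT = 1618/6 = 269.6667 ms
Proportion correct = 6/8
IES = 269.6667 / (6/8) = 359.556 ms

359.6 ms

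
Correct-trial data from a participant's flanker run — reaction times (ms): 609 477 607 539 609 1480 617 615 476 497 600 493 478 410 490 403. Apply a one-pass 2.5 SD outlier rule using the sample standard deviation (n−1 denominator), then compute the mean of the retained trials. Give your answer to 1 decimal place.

n = 16, ΣRT = 9400, M = 587.500
Σ(x−M)² = 930802.00; s = √(930802.00/15) = 249.105
Cutoffs: 587.500 ± 2.5·249.105 → [-35.3, 1210.3]
Outside: 1480 → excluded.
Retained (n=15): Σ = 7920, mean = 7920/15 = 528.000

528.0 ms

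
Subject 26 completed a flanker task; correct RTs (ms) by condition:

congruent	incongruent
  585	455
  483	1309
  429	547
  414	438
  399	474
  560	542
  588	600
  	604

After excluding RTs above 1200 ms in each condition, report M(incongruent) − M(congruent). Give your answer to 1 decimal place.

incongruent: exclude 1309
M(congruent) = 3458/7 = 494.000
M(incongruent) = 3660/7 = 522.857
Difference = 522.857 − 494.000 = 28.857 ms

28.9 ms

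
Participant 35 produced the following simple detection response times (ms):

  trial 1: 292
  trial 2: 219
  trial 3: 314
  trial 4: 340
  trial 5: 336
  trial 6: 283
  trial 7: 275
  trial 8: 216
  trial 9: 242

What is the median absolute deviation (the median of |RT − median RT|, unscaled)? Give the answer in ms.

Sorted: 216, 219, 242, 275, 283, 292, 314, 336, 340 → median = 283
|x − 283|: 9, 64, 31, 57, 53, 0, 8, 67, 41
Sorted deviations: 0, 8, 9, 31, 41, 53, 57, 64, 67 → MAD = 41

41 ms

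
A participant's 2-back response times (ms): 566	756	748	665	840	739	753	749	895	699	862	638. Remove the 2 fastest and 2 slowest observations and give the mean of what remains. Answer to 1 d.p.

743.6 ms

Sorted: 566, 638, 665, 699, 739, 748, 749, 753, 756, 840, 862, 895
Drop lowest 2 (566, 638) and highest 2 (862, 895)
Remaining (n=8): Σ = 5949, mean = 5949/8 = 743.625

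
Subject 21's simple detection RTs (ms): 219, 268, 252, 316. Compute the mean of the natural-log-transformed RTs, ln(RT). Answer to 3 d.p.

ln(RT): 5.3891, 5.5910, 5.5294, 5.7557
Σ ln(RT) = 22.2652
Mean = 22.2652/4 = 5.56631

5.566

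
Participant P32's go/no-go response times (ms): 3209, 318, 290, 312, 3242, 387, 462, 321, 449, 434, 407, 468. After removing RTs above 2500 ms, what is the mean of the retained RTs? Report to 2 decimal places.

384.80 ms

Excluded: 3209, 3242
Retained (n=10): Σ = 3848
Mean = 3848/10 = 384.8000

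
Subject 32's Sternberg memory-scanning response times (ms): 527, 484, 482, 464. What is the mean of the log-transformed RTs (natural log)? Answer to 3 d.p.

6.192

ln(RT): 6.2672, 6.1821, 6.1779, 6.1399
Σ ln(RT) = 24.7671
Mean = 24.7671/4 = 6.19178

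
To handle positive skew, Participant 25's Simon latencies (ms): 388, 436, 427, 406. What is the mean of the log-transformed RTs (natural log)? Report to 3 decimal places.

ln(RT): 5.9610, 6.0776, 6.0568, 6.0064
Σ ln(RT) = 24.1018
Mean = 24.1018/4 = 6.02545

6.025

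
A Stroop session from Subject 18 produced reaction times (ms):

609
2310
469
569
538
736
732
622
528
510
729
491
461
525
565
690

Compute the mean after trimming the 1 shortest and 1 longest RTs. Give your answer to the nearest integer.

594 ms

Sorted: 461, 469, 491, 510, 525, 528, 538, 565, 569, 609, 622, 690, 729, 732, 736, 2310
Drop lowest 1 (461) and highest 1 (2310)
Remaining (n=14): Σ = 8313, mean = 8313/14 = 593.786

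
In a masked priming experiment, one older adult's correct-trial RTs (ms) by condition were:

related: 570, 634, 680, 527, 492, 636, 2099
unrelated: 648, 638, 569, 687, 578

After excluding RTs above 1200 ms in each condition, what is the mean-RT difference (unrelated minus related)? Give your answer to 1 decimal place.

related: exclude 2099
M(related) = 3539/6 = 589.833
M(unrelated) = 3120/5 = 624.000
Difference = 624.000 − 589.833 = 34.167 ms

34.2 ms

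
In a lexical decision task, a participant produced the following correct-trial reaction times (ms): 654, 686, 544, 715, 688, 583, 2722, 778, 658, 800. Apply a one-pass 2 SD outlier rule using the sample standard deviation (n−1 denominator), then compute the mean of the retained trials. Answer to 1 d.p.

678.4 ms

n = 10, ΣRT = 8828, M = 882.800
Σ(x−M)² = 3812879.60; s = √(3812879.60/9) = 650.887
Cutoffs: 882.800 ± 2·650.887 → [-419.0, 2184.6]
Outside: 2722 → excluded.
Retained (n=9): Σ = 6106, mean = 6106/9 = 678.444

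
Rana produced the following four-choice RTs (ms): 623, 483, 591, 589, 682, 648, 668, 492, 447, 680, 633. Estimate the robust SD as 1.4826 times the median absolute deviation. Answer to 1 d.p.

66.7 ms

Sorted: 447, 483, 492, 589, 591, 623, 633, 648, 668, 680, 682 → median = 623
|x − 623| sorted: 0, 10, 25, 32, 34, 45, 57, 59, 131, 140, 176 → MAD = 45
Robust SD ≈ 1.4826 × 45 = 66.717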